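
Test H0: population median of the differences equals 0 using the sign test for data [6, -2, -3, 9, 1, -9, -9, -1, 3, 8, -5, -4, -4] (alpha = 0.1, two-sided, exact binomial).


Step 1: Discard zero differences. Original n = 13; n_eff = number of nonzero differences = 13.
Nonzero differences (with sign): +6, -2, -3, +9, +1, -9, -9, -1, +3, +8, -5, -4, -4
Step 2: Count signs: positive = 5, negative = 8.
Step 3: Under H0: P(positive) = 0.5, so the number of positives S ~ Bin(13, 0.5).
Step 4: Two-sided exact p-value = sum of Bin(13,0.5) probabilities at or below the observed probability = 0.581055.
Step 5: alpha = 0.1. fail to reject H0.

n_eff = 13, pos = 5, neg = 8, p = 0.581055, fail to reject H0.


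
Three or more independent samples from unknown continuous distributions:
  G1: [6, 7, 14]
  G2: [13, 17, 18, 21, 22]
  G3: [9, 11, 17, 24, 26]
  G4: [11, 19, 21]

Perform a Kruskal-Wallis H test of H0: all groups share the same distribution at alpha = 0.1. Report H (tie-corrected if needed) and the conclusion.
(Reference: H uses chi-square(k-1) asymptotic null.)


Step 1: Combine all N = 16 observations and assign midranks.
sorted (value, group, rank): (6,G1,1), (7,G1,2), (9,G3,3), (11,G3,4.5), (11,G4,4.5), (13,G2,6), (14,G1,7), (17,G2,8.5), (17,G3,8.5), (18,G2,10), (19,G4,11), (21,G2,12.5), (21,G4,12.5), (22,G2,14), (24,G3,15), (26,G3,16)
Step 2: Sum ranks within each group.
R_1 = 10 (n_1 = 3)
R_2 = 51 (n_2 = 5)
R_3 = 47 (n_3 = 5)
R_4 = 28 (n_4 = 3)
Step 3: H = 12/(N(N+1)) * sum(R_i^2/n_i) - 3(N+1)
     = 12/(16*17) * (10^2/3 + 51^2/5 + 47^2/5 + 28^2/3) - 3*17
     = 0.044118 * 1256.67 - 51
     = 4.441176.
Step 4: Ties present; correction factor C = 1 - 18/(16^3 - 16) = 0.995588. Corrected H = 4.441176 / 0.995588 = 4.460857.
Step 5: Under H0, H ~ chi^2(3); p-value = 0.215808.
Step 6: alpha = 0.1. fail to reject H0.

H = 4.4609, df = 3, p = 0.215808, fail to reject H0.


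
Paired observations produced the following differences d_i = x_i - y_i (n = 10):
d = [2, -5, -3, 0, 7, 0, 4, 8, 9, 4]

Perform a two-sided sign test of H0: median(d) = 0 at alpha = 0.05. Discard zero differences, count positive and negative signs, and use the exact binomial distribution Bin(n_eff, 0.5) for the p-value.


Step 1: Discard zero differences. Original n = 10; n_eff = number of nonzero differences = 8.
Nonzero differences (with sign): +2, -5, -3, +7, +4, +8, +9, +4
Step 2: Count signs: positive = 6, negative = 2.
Step 3: Under H0: P(positive) = 0.5, so the number of positives S ~ Bin(8, 0.5).
Step 4: Two-sided exact p-value = sum of Bin(8,0.5) probabilities at or below the observed probability = 0.289062.
Step 5: alpha = 0.05. fail to reject H0.

n_eff = 8, pos = 6, neg = 2, p = 0.289062, fail to reject H0.


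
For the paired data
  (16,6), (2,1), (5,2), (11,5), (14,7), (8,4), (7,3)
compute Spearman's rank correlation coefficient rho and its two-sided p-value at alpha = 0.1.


Step 1: Rank x and y separately (midranks; no ties here).
rank(x): 16->7, 2->1, 5->2, 11->5, 14->6, 8->4, 7->3
rank(y): 6->6, 1->1, 2->2, 5->5, 7->7, 4->4, 3->3
Step 2: d_i = R_x(i) - R_y(i); compute d_i^2.
  (7-6)^2=1, (1-1)^2=0, (2-2)^2=0, (5-5)^2=0, (6-7)^2=1, (4-4)^2=0, (3-3)^2=0
sum(d^2) = 2.
Step 3: rho = 1 - 6*2 / (7*(7^2 - 1)) = 1 - 12/336 = 0.964286.
Step 4: Under H0, t = rho * sqrt((n-2)/(1-rho^2)) = 8.1408 ~ t(5).
Step 5: Two-sided p-value from the t-distribution with 5 df = 0.000454.
Step 6: alpha = 0.1. reject H0.

rho = 0.9643, p = 0.000454, reject H0 at alpha = 0.1.


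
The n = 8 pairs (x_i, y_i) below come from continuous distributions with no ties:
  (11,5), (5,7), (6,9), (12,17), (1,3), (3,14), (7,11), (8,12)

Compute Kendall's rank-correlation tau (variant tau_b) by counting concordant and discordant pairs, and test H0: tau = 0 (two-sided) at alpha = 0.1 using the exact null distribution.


Step 1: Enumerate the 28 unordered pairs (i,j) with i<j and classify each by sign(x_j-x_i) * sign(y_j-y_i).
  (1,2):dx=-6,dy=+2->D; (1,3):dx=-5,dy=+4->D; (1,4):dx=+1,dy=+12->C; (1,5):dx=-10,dy=-2->C
  (1,6):dx=-8,dy=+9->D; (1,7):dx=-4,dy=+6->D; (1,8):dx=-3,dy=+7->D; (2,3):dx=+1,dy=+2->C
  (2,4):dx=+7,dy=+10->C; (2,5):dx=-4,dy=-4->C; (2,6):dx=-2,dy=+7->D; (2,7):dx=+2,dy=+4->C
  (2,8):dx=+3,dy=+5->C; (3,4):dx=+6,dy=+8->C; (3,5):dx=-5,dy=-6->C; (3,6):dx=-3,dy=+5->D
  (3,7):dx=+1,dy=+2->C; (3,8):dx=+2,dy=+3->C; (4,5):dx=-11,dy=-14->C; (4,6):dx=-9,dy=-3->C
  (4,7):dx=-5,dy=-6->C; (4,8):dx=-4,dy=-5->C; (5,6):dx=+2,dy=+11->C; (5,7):dx=+6,dy=+8->C
  (5,8):dx=+7,dy=+9->C; (6,7):dx=+4,dy=-3->D; (6,8):dx=+5,dy=-2->D; (7,8):dx=+1,dy=+1->C
Step 2: C = 19, D = 9, total pairs = 28.
Step 3: tau = (C - D)/(n(n-1)/2) = (19 - 9)/28 = 0.357143.
Step 4: Exact two-sided p-value (enumerate n! = 40320 permutations of y under H0): p = 0.275099.
Step 5: alpha = 0.1. fail to reject H0.

tau_b = 0.3571 (C=19, D=9), p = 0.275099, fail to reject H0.


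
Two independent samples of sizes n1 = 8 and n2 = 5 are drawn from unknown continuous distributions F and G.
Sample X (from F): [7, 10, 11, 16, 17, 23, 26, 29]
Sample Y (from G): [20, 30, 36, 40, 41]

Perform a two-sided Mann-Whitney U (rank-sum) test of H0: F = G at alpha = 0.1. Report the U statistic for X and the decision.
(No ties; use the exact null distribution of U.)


Step 1: Combine and sort all 13 observations; assign midranks.
sorted (value, group): (7,X), (10,X), (11,X), (16,X), (17,X), (20,Y), (23,X), (26,X), (29,X), (30,Y), (36,Y), (40,Y), (41,Y)
ranks: 7->1, 10->2, 11->3, 16->4, 17->5, 20->6, 23->7, 26->8, 29->9, 30->10, 36->11, 40->12, 41->13
Step 2: Rank sum for X: R1 = 1 + 2 + 3 + 4 + 5 + 7 + 8 + 9 = 39.
Step 3: U_X = R1 - n1(n1+1)/2 = 39 - 8*9/2 = 39 - 36 = 3.
       U_Y = n1*n2 - U_X = 40 - 3 = 37.
Step 4: No ties, so the exact null distribution of U (based on enumerating the C(13,8) = 1287 equally likely rank assignments) gives the two-sided p-value.
Step 5: p-value = 0.010878; compare to alpha = 0.1. reject H0.

U_X = 3, p = 0.010878, reject H0 at alpha = 0.1.


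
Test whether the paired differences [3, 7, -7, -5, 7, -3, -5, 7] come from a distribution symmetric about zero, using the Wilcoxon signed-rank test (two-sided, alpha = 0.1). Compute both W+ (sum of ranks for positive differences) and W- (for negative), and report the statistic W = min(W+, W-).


Step 1: Drop any zero differences (none here) and take |d_i|.
|d| = [3, 7, 7, 5, 7, 3, 5, 7]
Step 2: Midrank |d_i| (ties get averaged ranks).
ranks: |3|->1.5, |7|->6.5, |7|->6.5, |5|->3.5, |7|->6.5, |3|->1.5, |5|->3.5, |7|->6.5
Step 3: Attach original signs; sum ranks with positive sign and with negative sign.
W+ = 1.5 + 6.5 + 6.5 + 6.5 = 21
W- = 6.5 + 3.5 + 1.5 + 3.5 = 15
(Check: W+ + W- = 36 should equal n(n+1)/2 = 36.)
Step 4: Test statistic W = min(W+, W-) = 15.
Step 5: Ties in |d|, so use the tie-corrected normal approximation.
        E[W] = n(n+1)/4 = 8*9/4 = 18.
        Tie groups: |d|=3 (t=2), |d|=5 (t=2), |d|=7 (t=4); sum(t^3 - t) = 72.
        Var[W] = n(n+1)(2n+1)/24 - sum(t^3-t)/48 = 1224/24 - 72/48 = 49.5.
        z = (W - E[W]) / sqrt(Var[W]) = (15 - 18) / 7.0356 = -0.4264.
        Two-sided p = 2*Phi(z) = 0.669815.
Step 6: alpha = 0.1. fail to reject H0.

W+ = 21, W- = 15, W = min = 15, p = 0.669815, fail to reject H0.


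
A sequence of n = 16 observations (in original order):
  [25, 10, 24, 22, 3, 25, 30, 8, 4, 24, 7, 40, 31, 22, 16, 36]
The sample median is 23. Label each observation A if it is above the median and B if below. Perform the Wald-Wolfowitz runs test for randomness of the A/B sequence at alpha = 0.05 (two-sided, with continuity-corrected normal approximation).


Step 1: Compute median = 23; label A = above, B = below.
Labels in order: ABABBAABBABAABBA  (n_A = 8, n_B = 8)
Step 2: Count runs R = 11.
Step 3: Under H0 (random ordering), E[R] = 2*n_A*n_B/(n_A+n_B) + 1 = 2*8*8/16 + 1 = 9.0000.
        Var[R] = 2*n_A*n_B*(2*n_A*n_B - n_A - n_B) / ((n_A+n_B)^2 * (n_A+n_B-1)) = 14336/3840 = 3.7333.
        SD[R] = 1.9322.
Step 4: Continuity-corrected z = (R - 0.5 - E[R]) / SD[R] = (11 - 0.5 - 9.0000) / 1.9322 = 0.7763.
Step 5: Two-sided p-value via normal approximation = 2*(1 - Phi(|z|)) = 0.437558.
Step 6: alpha = 0.05. fail to reject H0.

R = 11, z = 0.7763, p = 0.437558, fail to reject H0.


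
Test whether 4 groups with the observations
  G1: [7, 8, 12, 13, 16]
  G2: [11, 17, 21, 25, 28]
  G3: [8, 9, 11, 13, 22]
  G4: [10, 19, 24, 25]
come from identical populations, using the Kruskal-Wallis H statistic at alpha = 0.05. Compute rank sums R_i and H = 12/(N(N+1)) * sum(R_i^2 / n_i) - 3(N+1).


Step 1: Combine all N = 19 observations and assign midranks.
sorted (value, group, rank): (7,G1,1), (8,G1,2.5), (8,G3,2.5), (9,G3,4), (10,G4,5), (11,G2,6.5), (11,G3,6.5), (12,G1,8), (13,G1,9.5), (13,G3,9.5), (16,G1,11), (17,G2,12), (19,G4,13), (21,G2,14), (22,G3,15), (24,G4,16), (25,G2,17.5), (25,G4,17.5), (28,G2,19)
Step 2: Sum ranks within each group.
R_1 = 32 (n_1 = 5)
R_2 = 69 (n_2 = 5)
R_3 = 37.5 (n_3 = 5)
R_4 = 51.5 (n_4 = 4)
Step 3: H = 12/(N(N+1)) * sum(R_i^2/n_i) - 3(N+1)
     = 12/(19*20) * (32^2/5 + 69^2/5 + 37.5^2/5 + 51.5^2/4) - 3*20
     = 0.031579 * 2101.31 - 60
     = 6.357237.
Step 4: Ties present; correction factor C = 1 - 24/(19^3 - 19) = 0.996491. Corrected H = 6.357237 / 0.996491 = 6.379621.
Step 5: Under H0, H ~ chi^2(3); p-value = 0.094533.
Step 6: alpha = 0.05. fail to reject H0.

H = 6.3796, df = 3, p = 0.094533, fail to reject H0.


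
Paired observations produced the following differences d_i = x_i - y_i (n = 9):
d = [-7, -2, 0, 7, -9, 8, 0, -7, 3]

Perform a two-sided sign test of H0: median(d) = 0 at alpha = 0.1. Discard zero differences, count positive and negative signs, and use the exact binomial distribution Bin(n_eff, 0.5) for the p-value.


Step 1: Discard zero differences. Original n = 9; n_eff = number of nonzero differences = 7.
Nonzero differences (with sign): -7, -2, +7, -9, +8, -7, +3
Step 2: Count signs: positive = 3, negative = 4.
Step 3: Under H0: P(positive) = 0.5, so the number of positives S ~ Bin(7, 0.5).
Step 4: Two-sided exact p-value = sum of Bin(7,0.5) probabilities at or below the observed probability = 1.000000.
Step 5: alpha = 0.1. fail to reject H0.

n_eff = 7, pos = 3, neg = 4, p = 1.000000, fail to reject H0.


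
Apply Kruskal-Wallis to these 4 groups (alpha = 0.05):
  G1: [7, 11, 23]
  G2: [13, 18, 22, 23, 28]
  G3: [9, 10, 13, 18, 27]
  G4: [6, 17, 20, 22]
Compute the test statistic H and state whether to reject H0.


Step 1: Combine all N = 17 observations and assign midranks.
sorted (value, group, rank): (6,G4,1), (7,G1,2), (9,G3,3), (10,G3,4), (11,G1,5), (13,G2,6.5), (13,G3,6.5), (17,G4,8), (18,G2,9.5), (18,G3,9.5), (20,G4,11), (22,G2,12.5), (22,G4,12.5), (23,G1,14.5), (23,G2,14.5), (27,G3,16), (28,G2,17)
Step 2: Sum ranks within each group.
R_1 = 21.5 (n_1 = 3)
R_2 = 60 (n_2 = 5)
R_3 = 39 (n_3 = 5)
R_4 = 32.5 (n_4 = 4)
Step 3: H = 12/(N(N+1)) * sum(R_i^2/n_i) - 3(N+1)
     = 12/(17*18) * (21.5^2/3 + 60^2/5 + 39^2/5 + 32.5^2/4) - 3*18
     = 0.039216 * 1442.35 - 54
     = 2.562582.
Step 4: Ties present; correction factor C = 1 - 24/(17^3 - 17) = 0.995098. Corrected H = 2.562582 / 0.995098 = 2.575205.
Step 5: Under H0, H ~ chi^2(3); p-value = 0.461853.
Step 6: alpha = 0.05. fail to reject H0.

H = 2.5752, df = 3, p = 0.461853, fail to reject H0.


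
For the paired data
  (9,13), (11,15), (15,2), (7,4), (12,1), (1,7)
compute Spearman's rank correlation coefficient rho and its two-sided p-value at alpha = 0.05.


Step 1: Rank x and y separately (midranks; no ties here).
rank(x): 9->3, 11->4, 15->6, 7->2, 12->5, 1->1
rank(y): 13->5, 15->6, 2->2, 4->3, 1->1, 7->4
Step 2: d_i = R_x(i) - R_y(i); compute d_i^2.
  (3-5)^2=4, (4-6)^2=4, (6-2)^2=16, (2-3)^2=1, (5-1)^2=16, (1-4)^2=9
sum(d^2) = 50.
Step 3: rho = 1 - 6*50 / (6*(6^2 - 1)) = 1 - 300/210 = -0.428571.
Step 4: Under H0, t = rho * sqrt((n-2)/(1-rho^2)) = -0.9487 ~ t(4).
Step 5: Two-sided p-value from the t-distribution with 4 df = 0.396501.
Step 6: alpha = 0.05. fail to reject H0.

rho = -0.4286, p = 0.396501, fail to reject H0 at alpha = 0.05.


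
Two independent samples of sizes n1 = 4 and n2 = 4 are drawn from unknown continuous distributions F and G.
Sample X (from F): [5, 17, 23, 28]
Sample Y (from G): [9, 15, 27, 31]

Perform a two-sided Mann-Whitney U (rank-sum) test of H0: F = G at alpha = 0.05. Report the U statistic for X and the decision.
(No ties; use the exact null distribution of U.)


Step 1: Combine and sort all 8 observations; assign midranks.
sorted (value, group): (5,X), (9,Y), (15,Y), (17,X), (23,X), (27,Y), (28,X), (31,Y)
ranks: 5->1, 9->2, 15->3, 17->4, 23->5, 27->6, 28->7, 31->8
Step 2: Rank sum for X: R1 = 1 + 4 + 5 + 7 = 17.
Step 3: U_X = R1 - n1(n1+1)/2 = 17 - 4*5/2 = 17 - 10 = 7.
       U_Y = n1*n2 - U_X = 16 - 7 = 9.
Step 4: No ties, so the exact null distribution of U (based on enumerating the C(8,4) = 70 equally likely rank assignments) gives the two-sided p-value.
Step 5: p-value = 0.885714; compare to alpha = 0.05. fail to reject H0.

U_X = 7, p = 0.885714, fail to reject H0 at alpha = 0.05.


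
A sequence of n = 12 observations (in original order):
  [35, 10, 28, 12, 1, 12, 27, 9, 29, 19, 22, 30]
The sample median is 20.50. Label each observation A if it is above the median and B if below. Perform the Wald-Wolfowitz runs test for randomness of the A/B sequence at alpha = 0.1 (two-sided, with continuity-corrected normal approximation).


Step 1: Compute median = 20.50; label A = above, B = below.
Labels in order: ABABBBABABAA  (n_A = 6, n_B = 6)
Step 2: Count runs R = 9.
Step 3: Under H0 (random ordering), E[R] = 2*n_A*n_B/(n_A+n_B) + 1 = 2*6*6/12 + 1 = 7.0000.
        Var[R] = 2*n_A*n_B*(2*n_A*n_B - n_A - n_B) / ((n_A+n_B)^2 * (n_A+n_B-1)) = 4320/1584 = 2.7273.
        SD[R] = 1.6514.
Step 4: Continuity-corrected z = (R - 0.5 - E[R]) / SD[R] = (9 - 0.5 - 7.0000) / 1.6514 = 0.9083.
Step 5: Two-sided p-value via normal approximation = 2*(1 - Phi(|z|)) = 0.363722.
Step 6: alpha = 0.1. fail to reject H0.

R = 9, z = 0.9083, p = 0.363722, fail to reject H0.


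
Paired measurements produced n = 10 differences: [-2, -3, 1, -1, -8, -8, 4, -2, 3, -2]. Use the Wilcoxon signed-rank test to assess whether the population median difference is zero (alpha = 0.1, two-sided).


Step 1: Drop any zero differences (none here) and take |d_i|.
|d| = [2, 3, 1, 1, 8, 8, 4, 2, 3, 2]
Step 2: Midrank |d_i| (ties get averaged ranks).
ranks: |2|->4, |3|->6.5, |1|->1.5, |1|->1.5, |8|->9.5, |8|->9.5, |4|->8, |2|->4, |3|->6.5, |2|->4
Step 3: Attach original signs; sum ranks with positive sign and with negative sign.
W+ = 1.5 + 8 + 6.5 = 16
W- = 4 + 6.5 + 1.5 + 9.5 + 9.5 + 4 + 4 = 39
(Check: W+ + W- = 55 should equal n(n+1)/2 = 55.)
Step 4: Test statistic W = min(W+, W-) = 16.
Step 5: Ties in |d|, so use the tie-corrected normal approximation.
        E[W] = n(n+1)/4 = 10*11/4 = 27.5.
        Tie groups: |d|=1 (t=2), |d|=2 (t=3), |d|=3 (t=2), |d|=8 (t=2); sum(t^3 - t) = 42.
        Var[W] = n(n+1)(2n+1)/24 - sum(t^3-t)/48 = 2310/24 - 42/48 = 95.375.
        z = (W - E[W]) / sqrt(Var[W]) = (16 - 27.5) / 9.7660 = -1.1776.
        Two-sided p = 2*Phi(z) = 0.238975.
Step 6: alpha = 0.1. fail to reject H0.

W+ = 16, W- = 39, W = min = 16, p = 0.238975, fail to reject H0.


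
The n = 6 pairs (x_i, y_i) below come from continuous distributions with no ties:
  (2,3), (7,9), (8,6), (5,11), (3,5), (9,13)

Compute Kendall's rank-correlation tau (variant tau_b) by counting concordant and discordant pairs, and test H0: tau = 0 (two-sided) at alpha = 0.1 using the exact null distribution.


Step 1: Enumerate the 15 unordered pairs (i,j) with i<j and classify each by sign(x_j-x_i) * sign(y_j-y_i).
  (1,2):dx=+5,dy=+6->C; (1,3):dx=+6,dy=+3->C; (1,4):dx=+3,dy=+8->C; (1,5):dx=+1,dy=+2->C
  (1,6):dx=+7,dy=+10->C; (2,3):dx=+1,dy=-3->D; (2,4):dx=-2,dy=+2->D; (2,5):dx=-4,dy=-4->C
  (2,6):dx=+2,dy=+4->C; (3,4):dx=-3,dy=+5->D; (3,5):dx=-5,dy=-1->C; (3,6):dx=+1,dy=+7->C
  (4,5):dx=-2,dy=-6->C; (4,6):dx=+4,dy=+2->C; (5,6):dx=+6,dy=+8->C
Step 2: C = 12, D = 3, total pairs = 15.
Step 3: tau = (C - D)/(n(n-1)/2) = (12 - 3)/15 = 0.600000.
Step 4: Exact two-sided p-value (enumerate n! = 720 permutations of y under H0): p = 0.136111.
Step 5: alpha = 0.1. fail to reject H0.

tau_b = 0.6000 (C=12, D=3), p = 0.136111, fail to reject H0.


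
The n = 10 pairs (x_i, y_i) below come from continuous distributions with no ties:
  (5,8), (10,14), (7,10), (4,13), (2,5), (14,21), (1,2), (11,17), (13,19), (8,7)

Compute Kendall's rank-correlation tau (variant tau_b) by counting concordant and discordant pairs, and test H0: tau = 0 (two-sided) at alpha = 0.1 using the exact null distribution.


Step 1: Enumerate the 45 unordered pairs (i,j) with i<j and classify each by sign(x_j-x_i) * sign(y_j-y_i).
  (1,2):dx=+5,dy=+6->C; (1,3):dx=+2,dy=+2->C; (1,4):dx=-1,dy=+5->D; (1,5):dx=-3,dy=-3->C
  (1,6):dx=+9,dy=+13->C; (1,7):dx=-4,dy=-6->C; (1,8):dx=+6,dy=+9->C; (1,9):dx=+8,dy=+11->C
  (1,10):dx=+3,dy=-1->D; (2,3):dx=-3,dy=-4->C; (2,4):dx=-6,dy=-1->C; (2,5):dx=-8,dy=-9->C
  (2,6):dx=+4,dy=+7->C; (2,7):dx=-9,dy=-12->C; (2,8):dx=+1,dy=+3->C; (2,9):dx=+3,dy=+5->C
  (2,10):dx=-2,dy=-7->C; (3,4):dx=-3,dy=+3->D; (3,5):dx=-5,dy=-5->C; (3,6):dx=+7,dy=+11->C
  (3,7):dx=-6,dy=-8->C; (3,8):dx=+4,dy=+7->C; (3,9):dx=+6,dy=+9->C; (3,10):dx=+1,dy=-3->D
  (4,5):dx=-2,dy=-8->C; (4,6):dx=+10,dy=+8->C; (4,7):dx=-3,dy=-11->C; (4,8):dx=+7,dy=+4->C
  (4,9):dx=+9,dy=+6->C; (4,10):dx=+4,dy=-6->D; (5,6):dx=+12,dy=+16->C; (5,7):dx=-1,dy=-3->C
  (5,8):dx=+9,dy=+12->C; (5,9):dx=+11,dy=+14->C; (5,10):dx=+6,dy=+2->C; (6,7):dx=-13,dy=-19->C
  (6,8):dx=-3,dy=-4->C; (6,9):dx=-1,dy=-2->C; (6,10):dx=-6,dy=-14->C; (7,8):dx=+10,dy=+15->C
  (7,9):dx=+12,dy=+17->C; (7,10):dx=+7,dy=+5->C; (8,9):dx=+2,dy=+2->C; (8,10):dx=-3,dy=-10->C
  (9,10):dx=-5,dy=-12->C
Step 2: C = 40, D = 5, total pairs = 45.
Step 3: tau = (C - D)/(n(n-1)/2) = (40 - 5)/45 = 0.777778.
Step 4: Exact two-sided p-value (enumerate n! = 3628800 permutations of y under H0): p = 0.000946.
Step 5: alpha = 0.1. reject H0.

tau_b = 0.7778 (C=40, D=5), p = 0.000946, reject H0.


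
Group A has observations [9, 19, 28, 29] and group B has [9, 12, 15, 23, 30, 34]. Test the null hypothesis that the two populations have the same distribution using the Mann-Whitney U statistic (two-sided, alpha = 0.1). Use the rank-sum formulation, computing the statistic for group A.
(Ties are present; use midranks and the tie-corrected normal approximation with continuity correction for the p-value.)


Step 1: Combine and sort all 10 observations; assign midranks.
sorted (value, group): (9,X), (9,Y), (12,Y), (15,Y), (19,X), (23,Y), (28,X), (29,X), (30,Y), (34,Y)
ranks: 9->1.5, 9->1.5, 12->3, 15->4, 19->5, 23->6, 28->7, 29->8, 30->9, 34->10
Step 2: Rank sum for X: R1 = 1.5 + 5 + 7 + 8 = 21.5.
Step 3: U_X = R1 - n1(n1+1)/2 = 21.5 - 4*5/2 = 21.5 - 10 = 11.5.
       U_Y = n1*n2 - U_X = 24 - 11.5 = 12.5.
Step 4: Ties are present, so use the tie-corrected normal approximation (with continuity correction) for the p-value.
Step 5: p-value = 1.000000; compare to alpha = 0.1. fail to reject H0.

U_X = 11.5, p = 1.000000, fail to reject H0 at alpha = 0.1.


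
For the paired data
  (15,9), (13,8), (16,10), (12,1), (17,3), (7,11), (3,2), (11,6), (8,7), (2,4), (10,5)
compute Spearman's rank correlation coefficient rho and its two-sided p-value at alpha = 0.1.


Step 1: Rank x and y separately (midranks; no ties here).
rank(x): 15->9, 13->8, 16->10, 12->7, 17->11, 7->3, 3->2, 11->6, 8->4, 2->1, 10->5
rank(y): 9->9, 8->8, 10->10, 1->1, 3->3, 11->11, 2->2, 6->6, 7->7, 4->4, 5->5
Step 2: d_i = R_x(i) - R_y(i); compute d_i^2.
  (9-9)^2=0, (8-8)^2=0, (10-10)^2=0, (7-1)^2=36, (11-3)^2=64, (3-11)^2=64, (2-2)^2=0, (6-6)^2=0, (4-7)^2=9, (1-4)^2=9, (5-5)^2=0
sum(d^2) = 182.
Step 3: rho = 1 - 6*182 / (11*(11^2 - 1)) = 1 - 1092/1320 = 0.172727.
Step 4: Under H0, t = rho * sqrt((n-2)/(1-rho^2)) = 0.5261 ~ t(9).
Step 5: Two-sided p-value from the t-distribution with 9 df = 0.611542.
Step 6: alpha = 0.1. fail to reject H0.

rho = 0.1727, p = 0.611542, fail to reject H0 at alpha = 0.1.


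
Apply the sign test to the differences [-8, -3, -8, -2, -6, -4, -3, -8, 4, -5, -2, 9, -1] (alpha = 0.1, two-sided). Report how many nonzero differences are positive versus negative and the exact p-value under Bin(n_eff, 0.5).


Step 1: Discard zero differences. Original n = 13; n_eff = number of nonzero differences = 13.
Nonzero differences (with sign): -8, -3, -8, -2, -6, -4, -3, -8, +4, -5, -2, +9, -1
Step 2: Count signs: positive = 2, negative = 11.
Step 3: Under H0: P(positive) = 0.5, so the number of positives S ~ Bin(13, 0.5).
Step 4: Two-sided exact p-value = sum of Bin(13,0.5) probabilities at or below the observed probability = 0.022461.
Step 5: alpha = 0.1. reject H0.

n_eff = 13, pos = 2, neg = 11, p = 0.022461, reject H0.


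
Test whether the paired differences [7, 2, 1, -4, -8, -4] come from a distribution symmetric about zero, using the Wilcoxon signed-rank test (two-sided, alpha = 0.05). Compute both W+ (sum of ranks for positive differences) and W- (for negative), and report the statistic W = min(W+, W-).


Step 1: Drop any zero differences (none here) and take |d_i|.
|d| = [7, 2, 1, 4, 8, 4]
Step 2: Midrank |d_i| (ties get averaged ranks).
ranks: |7|->5, |2|->2, |1|->1, |4|->3.5, |8|->6, |4|->3.5
Step 3: Attach original signs; sum ranks with positive sign and with negative sign.
W+ = 5 + 2 + 1 = 8
W- = 3.5 + 6 + 3.5 = 13
(Check: W+ + W- = 21 should equal n(n+1)/2 = 21.)
Step 4: Test statistic W = min(W+, W-) = 8.
Step 5: Ties in |d|, so use the tie-corrected normal approximation.
        E[W] = n(n+1)/4 = 6*7/4 = 10.5.
        Tie groups: |d|=4 (t=2); sum(t^3 - t) = 6.
        Var[W] = n(n+1)(2n+1)/24 - sum(t^3-t)/48 = 546/24 - 6/48 = 22.625.
        z = (W - E[W]) / sqrt(Var[W]) = (8 - 10.5) / 4.7566 = -0.5256.
        Two-sided p = 2*Phi(z) = 0.599174.
Step 6: alpha = 0.05. fail to reject H0.

W+ = 8, W- = 13, W = min = 8, p = 0.599174, fail to reject H0.


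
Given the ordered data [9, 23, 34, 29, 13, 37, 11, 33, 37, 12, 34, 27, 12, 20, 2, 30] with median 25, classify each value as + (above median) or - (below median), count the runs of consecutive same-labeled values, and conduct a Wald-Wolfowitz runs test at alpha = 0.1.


Step 1: Compute median = 25; label A = above, B = below.
Labels in order: BBAABABAABAABBBA  (n_A = 8, n_B = 8)
Step 2: Count runs R = 10.
Step 3: Under H0 (random ordering), E[R] = 2*n_A*n_B/(n_A+n_B) + 1 = 2*8*8/16 + 1 = 9.0000.
        Var[R] = 2*n_A*n_B*(2*n_A*n_B - n_A - n_B) / ((n_A+n_B)^2 * (n_A+n_B-1)) = 14336/3840 = 3.7333.
        SD[R] = 1.9322.
Step 4: Continuity-corrected z = (R - 0.5 - E[R]) / SD[R] = (10 - 0.5 - 9.0000) / 1.9322 = 0.2588.
Step 5: Two-sided p-value via normal approximation = 2*(1 - Phi(|z|)) = 0.795809.
Step 6: alpha = 0.1. fail to reject H0.

R = 10, z = 0.2588, p = 0.795809, fail to reject H0.


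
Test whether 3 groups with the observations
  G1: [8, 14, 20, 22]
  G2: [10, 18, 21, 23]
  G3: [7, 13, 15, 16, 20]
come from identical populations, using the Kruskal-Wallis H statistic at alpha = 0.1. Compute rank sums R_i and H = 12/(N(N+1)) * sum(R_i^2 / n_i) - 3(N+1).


Step 1: Combine all N = 13 observations and assign midranks.
sorted (value, group, rank): (7,G3,1), (8,G1,2), (10,G2,3), (13,G3,4), (14,G1,5), (15,G3,6), (16,G3,7), (18,G2,8), (20,G1,9.5), (20,G3,9.5), (21,G2,11), (22,G1,12), (23,G2,13)
Step 2: Sum ranks within each group.
R_1 = 28.5 (n_1 = 4)
R_2 = 35 (n_2 = 4)
R_3 = 27.5 (n_3 = 5)
Step 3: H = 12/(N(N+1)) * sum(R_i^2/n_i) - 3(N+1)
     = 12/(13*14) * (28.5^2/4 + 35^2/4 + 27.5^2/5) - 3*14
     = 0.065934 * 660.562 - 42
     = 1.553571.
Step 4: Ties present; correction factor C = 1 - 6/(13^3 - 13) = 0.997253. Corrected H = 1.553571 / 0.997253 = 1.557851.
Step 5: Under H0, H ~ chi^2(2); p-value = 0.458899.
Step 6: alpha = 0.1. fail to reject H0.

H = 1.5579, df = 2, p = 0.458899, fail to reject H0.


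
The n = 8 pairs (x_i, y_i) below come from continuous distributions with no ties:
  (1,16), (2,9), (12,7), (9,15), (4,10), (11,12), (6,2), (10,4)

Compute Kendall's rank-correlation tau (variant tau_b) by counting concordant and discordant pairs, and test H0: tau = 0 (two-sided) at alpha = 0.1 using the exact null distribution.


Step 1: Enumerate the 28 unordered pairs (i,j) with i<j and classify each by sign(x_j-x_i) * sign(y_j-y_i).
  (1,2):dx=+1,dy=-7->D; (1,3):dx=+11,dy=-9->D; (1,4):dx=+8,dy=-1->D; (1,5):dx=+3,dy=-6->D
  (1,6):dx=+10,dy=-4->D; (1,7):dx=+5,dy=-14->D; (1,8):dx=+9,dy=-12->D; (2,3):dx=+10,dy=-2->D
  (2,4):dx=+7,dy=+6->C; (2,5):dx=+2,dy=+1->C; (2,6):dx=+9,dy=+3->C; (2,7):dx=+4,dy=-7->D
  (2,8):dx=+8,dy=-5->D; (3,4):dx=-3,dy=+8->D; (3,5):dx=-8,dy=+3->D; (3,6):dx=-1,dy=+5->D
  (3,7):dx=-6,dy=-5->C; (3,8):dx=-2,dy=-3->C; (4,5):dx=-5,dy=-5->C; (4,6):dx=+2,dy=-3->D
  (4,7):dx=-3,dy=-13->C; (4,8):dx=+1,dy=-11->D; (5,6):dx=+7,dy=+2->C; (5,7):dx=+2,dy=-8->D
  (5,8):dx=+6,dy=-6->D; (6,7):dx=-5,dy=-10->C; (6,8):dx=-1,dy=-8->C; (7,8):dx=+4,dy=+2->C
Step 2: C = 11, D = 17, total pairs = 28.
Step 3: tau = (C - D)/(n(n-1)/2) = (11 - 17)/28 = -0.214286.
Step 4: Exact two-sided p-value (enumerate n! = 40320 permutations of y under H0): p = 0.548413.
Step 5: alpha = 0.1. fail to reject H0.

tau_b = -0.2143 (C=11, D=17), p = 0.548413, fail to reject H0.


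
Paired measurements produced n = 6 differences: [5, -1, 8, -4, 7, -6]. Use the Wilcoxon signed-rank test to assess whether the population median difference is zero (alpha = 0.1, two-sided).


Step 1: Drop any zero differences (none here) and take |d_i|.
|d| = [5, 1, 8, 4, 7, 6]
Step 2: Midrank |d_i| (ties get averaged ranks).
ranks: |5|->3, |1|->1, |8|->6, |4|->2, |7|->5, |6|->4
Step 3: Attach original signs; sum ranks with positive sign and with negative sign.
W+ = 3 + 6 + 5 = 14
W- = 1 + 2 + 4 = 7
(Check: W+ + W- = 21 should equal n(n+1)/2 = 21.)
Step 4: Test statistic W = min(W+, W-) = 7.
Step 5: No ties, so the exact null distribution over the 2^6 = 64 sign assignments gives the two-sided p-value = 0.562500.
Step 6: alpha = 0.1. fail to reject H0.

W+ = 14, W- = 7, W = min = 7, p = 0.562500, fail to reject H0.


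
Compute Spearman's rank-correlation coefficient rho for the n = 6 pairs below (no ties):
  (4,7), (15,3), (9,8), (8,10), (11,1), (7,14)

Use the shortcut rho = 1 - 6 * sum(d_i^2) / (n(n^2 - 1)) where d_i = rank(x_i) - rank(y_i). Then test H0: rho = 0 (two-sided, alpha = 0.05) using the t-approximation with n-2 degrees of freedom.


Step 1: Rank x and y separately (midranks; no ties here).
rank(x): 4->1, 15->6, 9->4, 8->3, 11->5, 7->2
rank(y): 7->3, 3->2, 8->4, 10->5, 1->1, 14->6
Step 2: d_i = R_x(i) - R_y(i); compute d_i^2.
  (1-3)^2=4, (6-2)^2=16, (4-4)^2=0, (3-5)^2=4, (5-1)^2=16, (2-6)^2=16
sum(d^2) = 56.
Step 3: rho = 1 - 6*56 / (6*(6^2 - 1)) = 1 - 336/210 = -0.600000.
Step 4: Under H0, t = rho * sqrt((n-2)/(1-rho^2)) = -1.5000 ~ t(4).
Step 5: Two-sided p-value from the t-distribution with 4 df = 0.208000.
Step 6: alpha = 0.05. fail to reject H0.

rho = -0.6000, p = 0.208000, fail to reject H0 at alpha = 0.05.


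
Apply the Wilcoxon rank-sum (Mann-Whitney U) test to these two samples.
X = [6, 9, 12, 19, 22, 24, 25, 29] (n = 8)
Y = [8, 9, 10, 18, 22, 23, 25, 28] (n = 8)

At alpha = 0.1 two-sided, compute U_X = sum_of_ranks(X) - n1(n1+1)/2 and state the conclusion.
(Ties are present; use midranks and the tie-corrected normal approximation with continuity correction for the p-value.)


Step 1: Combine and sort all 16 observations; assign midranks.
sorted (value, group): (6,X), (8,Y), (9,X), (9,Y), (10,Y), (12,X), (18,Y), (19,X), (22,X), (22,Y), (23,Y), (24,X), (25,X), (25,Y), (28,Y), (29,X)
ranks: 6->1, 8->2, 9->3.5, 9->3.5, 10->5, 12->6, 18->7, 19->8, 22->9.5, 22->9.5, 23->11, 24->12, 25->13.5, 25->13.5, 28->15, 29->16
Step 2: Rank sum for X: R1 = 1 + 3.5 + 6 + 8 + 9.5 + 12 + 13.5 + 16 = 69.5.
Step 3: U_X = R1 - n1(n1+1)/2 = 69.5 - 8*9/2 = 69.5 - 36 = 33.5.
       U_Y = n1*n2 - U_X = 64 - 33.5 = 30.5.
Step 4: Ties are present, so use the tie-corrected normal approximation (with continuity correction) for the p-value.
Step 5: p-value = 0.916175; compare to alpha = 0.1. fail to reject H0.

U_X = 33.5, p = 0.916175, fail to reject H0 at alpha = 0.1.


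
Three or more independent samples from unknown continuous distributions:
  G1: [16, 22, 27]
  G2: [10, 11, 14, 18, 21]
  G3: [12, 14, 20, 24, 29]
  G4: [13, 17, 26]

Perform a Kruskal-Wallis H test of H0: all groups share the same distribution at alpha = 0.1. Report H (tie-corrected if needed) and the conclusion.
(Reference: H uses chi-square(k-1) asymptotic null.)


Step 1: Combine all N = 16 observations and assign midranks.
sorted (value, group, rank): (10,G2,1), (11,G2,2), (12,G3,3), (13,G4,4), (14,G2,5.5), (14,G3,5.5), (16,G1,7), (17,G4,8), (18,G2,9), (20,G3,10), (21,G2,11), (22,G1,12), (24,G3,13), (26,G4,14), (27,G1,15), (29,G3,16)
Step 2: Sum ranks within each group.
R_1 = 34 (n_1 = 3)
R_2 = 28.5 (n_2 = 5)
R_3 = 47.5 (n_3 = 5)
R_4 = 26 (n_4 = 3)
Step 3: H = 12/(N(N+1)) * sum(R_i^2/n_i) - 3(N+1)
     = 12/(16*17) * (34^2/3 + 28.5^2/5 + 47.5^2/5 + 26^2/3) - 3*17
     = 0.044118 * 1224.37 - 51
     = 3.016176.
Step 4: Ties present; correction factor C = 1 - 6/(16^3 - 16) = 0.998529. Corrected H = 3.016176 / 0.998529 = 3.020619.
Step 5: Under H0, H ~ chi^2(3); p-value = 0.388457.
Step 6: alpha = 0.1. fail to reject H0.

H = 3.0206, df = 3, p = 0.388457, fail to reject H0.


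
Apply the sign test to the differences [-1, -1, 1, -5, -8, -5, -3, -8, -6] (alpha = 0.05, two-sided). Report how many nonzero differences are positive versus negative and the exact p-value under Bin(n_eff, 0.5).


Step 1: Discard zero differences. Original n = 9; n_eff = number of nonzero differences = 9.
Nonzero differences (with sign): -1, -1, +1, -5, -8, -5, -3, -8, -6
Step 2: Count signs: positive = 1, negative = 8.
Step 3: Under H0: P(positive) = 0.5, so the number of positives S ~ Bin(9, 0.5).
Step 4: Two-sided exact p-value = sum of Bin(9,0.5) probabilities at or below the observed probability = 0.039062.
Step 5: alpha = 0.05. reject H0.

n_eff = 9, pos = 1, neg = 8, p = 0.039062, reject H0.


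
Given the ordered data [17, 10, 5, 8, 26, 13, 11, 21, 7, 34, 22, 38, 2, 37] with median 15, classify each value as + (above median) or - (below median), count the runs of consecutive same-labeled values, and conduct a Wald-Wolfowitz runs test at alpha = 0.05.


Step 1: Compute median = 15; label A = above, B = below.
Labels in order: ABBBABBABAAABA  (n_A = 7, n_B = 7)
Step 2: Count runs R = 9.
Step 3: Under H0 (random ordering), E[R] = 2*n_A*n_B/(n_A+n_B) + 1 = 2*7*7/14 + 1 = 8.0000.
        Var[R] = 2*n_A*n_B*(2*n_A*n_B - n_A - n_B) / ((n_A+n_B)^2 * (n_A+n_B-1)) = 8232/2548 = 3.2308.
        SD[R] = 1.7974.
Step 4: Continuity-corrected z = (R - 0.5 - E[R]) / SD[R] = (9 - 0.5 - 8.0000) / 1.7974 = 0.2782.
Step 5: Two-sided p-value via normal approximation = 2*(1 - Phi(|z|)) = 0.780879.
Step 6: alpha = 0.05. fail to reject H0.

R = 9, z = 0.2782, p = 0.780879, fail to reject H0.


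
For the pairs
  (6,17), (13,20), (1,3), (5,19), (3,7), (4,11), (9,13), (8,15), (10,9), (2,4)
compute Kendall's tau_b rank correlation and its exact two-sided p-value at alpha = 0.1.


Step 1: Enumerate the 45 unordered pairs (i,j) with i<j and classify each by sign(x_j-x_i) * sign(y_j-y_i).
  (1,2):dx=+7,dy=+3->C; (1,3):dx=-5,dy=-14->C; (1,4):dx=-1,dy=+2->D; (1,5):dx=-3,dy=-10->C
  (1,6):dx=-2,dy=-6->C; (1,7):dx=+3,dy=-4->D; (1,8):dx=+2,dy=-2->D; (1,9):dx=+4,dy=-8->D
  (1,10):dx=-4,dy=-13->C; (2,3):dx=-12,dy=-17->C; (2,4):dx=-8,dy=-1->C; (2,5):dx=-10,dy=-13->C
  (2,6):dx=-9,dy=-9->C; (2,7):dx=-4,dy=-7->C; (2,8):dx=-5,dy=-5->C; (2,9):dx=-3,dy=-11->C
  (2,10):dx=-11,dy=-16->C; (3,4):dx=+4,dy=+16->C; (3,5):dx=+2,dy=+4->C; (3,6):dx=+3,dy=+8->C
  (3,7):dx=+8,dy=+10->C; (3,8):dx=+7,dy=+12->C; (3,9):dx=+9,dy=+6->C; (3,10):dx=+1,dy=+1->C
  (4,5):dx=-2,dy=-12->C; (4,6):dx=-1,dy=-8->C; (4,7):dx=+4,dy=-6->D; (4,8):dx=+3,dy=-4->D
  (4,9):dx=+5,dy=-10->D; (4,10):dx=-3,dy=-15->C; (5,6):dx=+1,dy=+4->C; (5,7):dx=+6,dy=+6->C
  (5,8):dx=+5,dy=+8->C; (5,9):dx=+7,dy=+2->C; (5,10):dx=-1,dy=-3->C; (6,7):dx=+5,dy=+2->C
  (6,8):dx=+4,dy=+4->C; (6,9):dx=+6,dy=-2->D; (6,10):dx=-2,dy=-7->C; (7,8):dx=-1,dy=+2->D
  (7,9):dx=+1,dy=-4->D; (7,10):dx=-7,dy=-9->C; (8,9):dx=+2,dy=-6->D; (8,10):dx=-6,dy=-11->C
  (9,10):dx=-8,dy=-5->C
Step 2: C = 34, D = 11, total pairs = 45.
Step 3: tau = (C - D)/(n(n-1)/2) = (34 - 11)/45 = 0.511111.
Step 4: Exact two-sided p-value (enumerate n! = 3628800 permutations of y under H0): p = 0.046623.
Step 5: alpha = 0.1. reject H0.

tau_b = 0.5111 (C=34, D=11), p = 0.046623, reject H0.


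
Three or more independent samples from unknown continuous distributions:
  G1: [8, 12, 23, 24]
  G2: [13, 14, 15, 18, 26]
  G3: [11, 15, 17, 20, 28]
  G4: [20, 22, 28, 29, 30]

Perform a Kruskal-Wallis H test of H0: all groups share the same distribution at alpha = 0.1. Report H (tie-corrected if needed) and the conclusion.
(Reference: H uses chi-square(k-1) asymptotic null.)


Step 1: Combine all N = 19 observations and assign midranks.
sorted (value, group, rank): (8,G1,1), (11,G3,2), (12,G1,3), (13,G2,4), (14,G2,5), (15,G2,6.5), (15,G3,6.5), (17,G3,8), (18,G2,9), (20,G3,10.5), (20,G4,10.5), (22,G4,12), (23,G1,13), (24,G1,14), (26,G2,15), (28,G3,16.5), (28,G4,16.5), (29,G4,18), (30,G4,19)
Step 2: Sum ranks within each group.
R_1 = 31 (n_1 = 4)
R_2 = 39.5 (n_2 = 5)
R_3 = 43.5 (n_3 = 5)
R_4 = 76 (n_4 = 5)
Step 3: H = 12/(N(N+1)) * sum(R_i^2/n_i) - 3(N+1)
     = 12/(19*20) * (31^2/4 + 39.5^2/5 + 43.5^2/5 + 76^2/5) - 3*20
     = 0.031579 * 2085.95 - 60
     = 5.872105.
Step 4: Ties present; correction factor C = 1 - 18/(19^3 - 19) = 0.997368. Corrected H = 5.872105 / 0.997368 = 5.887599.
Step 5: Under H0, H ~ chi^2(3); p-value = 0.117209.
Step 6: alpha = 0.1. fail to reject H0.

H = 5.8876, df = 3, p = 0.117209, fail to reject H0.


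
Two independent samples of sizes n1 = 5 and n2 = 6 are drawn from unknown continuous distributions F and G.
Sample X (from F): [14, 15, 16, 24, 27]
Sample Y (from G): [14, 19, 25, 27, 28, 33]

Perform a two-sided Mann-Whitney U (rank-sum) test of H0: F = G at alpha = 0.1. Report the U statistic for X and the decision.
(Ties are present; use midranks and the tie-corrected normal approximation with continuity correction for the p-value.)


Step 1: Combine and sort all 11 observations; assign midranks.
sorted (value, group): (14,X), (14,Y), (15,X), (16,X), (19,Y), (24,X), (25,Y), (27,X), (27,Y), (28,Y), (33,Y)
ranks: 14->1.5, 14->1.5, 15->3, 16->4, 19->5, 24->6, 25->7, 27->8.5, 27->8.5, 28->10, 33->11
Step 2: Rank sum for X: R1 = 1.5 + 3 + 4 + 6 + 8.5 = 23.
Step 3: U_X = R1 - n1(n1+1)/2 = 23 - 5*6/2 = 23 - 15 = 8.
       U_Y = n1*n2 - U_X = 30 - 8 = 22.
Step 4: Ties are present, so use the tie-corrected normal approximation (with continuity correction) for the p-value.
Step 5: p-value = 0.233197; compare to alpha = 0.1. fail to reject H0.

U_X = 8, p = 0.233197, fail to reject H0 at alpha = 0.1.


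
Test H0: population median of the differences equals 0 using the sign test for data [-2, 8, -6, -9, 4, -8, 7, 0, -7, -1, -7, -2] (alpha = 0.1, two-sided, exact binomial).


Step 1: Discard zero differences. Original n = 12; n_eff = number of nonzero differences = 11.
Nonzero differences (with sign): -2, +8, -6, -9, +4, -8, +7, -7, -1, -7, -2
Step 2: Count signs: positive = 3, negative = 8.
Step 3: Under H0: P(positive) = 0.5, so the number of positives S ~ Bin(11, 0.5).
Step 4: Two-sided exact p-value = sum of Bin(11,0.5) probabilities at or below the observed probability = 0.226562.
Step 5: alpha = 0.1. fail to reject H0.

n_eff = 11, pos = 3, neg = 8, p = 0.226562, fail to reject H0.


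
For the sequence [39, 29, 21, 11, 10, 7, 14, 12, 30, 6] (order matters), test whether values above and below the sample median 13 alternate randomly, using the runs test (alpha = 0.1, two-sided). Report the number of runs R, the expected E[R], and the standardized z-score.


Step 1: Compute median = 13; label A = above, B = below.
Labels in order: AAABBBABAB  (n_A = 5, n_B = 5)
Step 2: Count runs R = 6.
Step 3: Under H0 (random ordering), E[R] = 2*n_A*n_B/(n_A+n_B) + 1 = 2*5*5/10 + 1 = 6.0000.
        Var[R] = 2*n_A*n_B*(2*n_A*n_B - n_A - n_B) / ((n_A+n_B)^2 * (n_A+n_B-1)) = 2000/900 = 2.2222.
        SD[R] = 1.4907.
Step 4: R = E[R], so z = 0 with no continuity correction.
Step 5: Two-sided p-value via normal approximation = 2*(1 - Phi(|z|)) = 1.000000.
Step 6: alpha = 0.1. fail to reject H0.

R = 6, z = 0.0000, p = 1.000000, fail to reject H0.


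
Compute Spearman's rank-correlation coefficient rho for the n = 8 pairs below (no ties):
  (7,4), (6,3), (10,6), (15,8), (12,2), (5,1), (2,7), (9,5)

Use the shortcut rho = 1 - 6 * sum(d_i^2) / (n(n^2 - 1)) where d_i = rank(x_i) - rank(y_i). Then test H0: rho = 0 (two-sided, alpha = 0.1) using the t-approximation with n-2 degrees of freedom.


Step 1: Rank x and y separately (midranks; no ties here).
rank(x): 7->4, 6->3, 10->6, 15->8, 12->7, 5->2, 2->1, 9->5
rank(y): 4->4, 3->3, 6->6, 8->8, 2->2, 1->1, 7->7, 5->5
Step 2: d_i = R_x(i) - R_y(i); compute d_i^2.
  (4-4)^2=0, (3-3)^2=0, (6-6)^2=0, (8-8)^2=0, (7-2)^2=25, (2-1)^2=1, (1-7)^2=36, (5-5)^2=0
sum(d^2) = 62.
Step 3: rho = 1 - 6*62 / (8*(8^2 - 1)) = 1 - 372/504 = 0.261905.
Step 4: Under H0, t = rho * sqrt((n-2)/(1-rho^2)) = 0.6647 ~ t(6).
Step 5: Two-sided p-value from the t-distribution with 6 df = 0.530923.
Step 6: alpha = 0.1. fail to reject H0.

rho = 0.2619, p = 0.530923, fail to reject H0 at alpha = 0.1.


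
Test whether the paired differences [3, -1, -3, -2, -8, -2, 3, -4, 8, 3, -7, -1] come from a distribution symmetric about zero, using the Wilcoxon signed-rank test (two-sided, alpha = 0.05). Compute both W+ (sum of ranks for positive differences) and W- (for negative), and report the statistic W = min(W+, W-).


Step 1: Drop any zero differences (none here) and take |d_i|.
|d| = [3, 1, 3, 2, 8, 2, 3, 4, 8, 3, 7, 1]
Step 2: Midrank |d_i| (ties get averaged ranks).
ranks: |3|->6.5, |1|->1.5, |3|->6.5, |2|->3.5, |8|->11.5, |2|->3.5, |3|->6.5, |4|->9, |8|->11.5, |3|->6.5, |7|->10, |1|->1.5
Step 3: Attach original signs; sum ranks with positive sign and with negative sign.
W+ = 6.5 + 6.5 + 11.5 + 6.5 = 31
W- = 1.5 + 6.5 + 3.5 + 11.5 + 3.5 + 9 + 10 + 1.5 = 47
(Check: W+ + W- = 78 should equal n(n+1)/2 = 78.)
Step 4: Test statistic W = min(W+, W-) = 31.
Step 5: Ties in |d|, so use the tie-corrected normal approximation.
        E[W] = n(n+1)/4 = 12*13/4 = 39.
        Tie groups: |d|=1 (t=2), |d|=2 (t=2), |d|=3 (t=4), |d|=8 (t=2); sum(t^3 - t) = 78.
        Var[W] = n(n+1)(2n+1)/24 - sum(t^3-t)/48 = 3900/24 - 78/48 = 160.875.
        z = (W - E[W]) / sqrt(Var[W]) = (31 - 39) / 12.6837 = -0.6307.
        Two-sided p = 2*Phi(z) = 0.528215.
Step 6: alpha = 0.05. fail to reject H0.

W+ = 31, W- = 47, W = min = 31, p = 0.528215, fail to reject H0.


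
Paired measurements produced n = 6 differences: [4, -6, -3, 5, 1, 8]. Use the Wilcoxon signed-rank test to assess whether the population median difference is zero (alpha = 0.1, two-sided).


Step 1: Drop any zero differences (none here) and take |d_i|.
|d| = [4, 6, 3, 5, 1, 8]
Step 2: Midrank |d_i| (ties get averaged ranks).
ranks: |4|->3, |6|->5, |3|->2, |5|->4, |1|->1, |8|->6
Step 3: Attach original signs; sum ranks with positive sign and with negative sign.
W+ = 3 + 4 + 1 + 6 = 14
W- = 5 + 2 = 7
(Check: W+ + W- = 21 should equal n(n+1)/2 = 21.)
Step 4: Test statistic W = min(W+, W-) = 7.
Step 5: No ties, so the exact null distribution over the 2^6 = 64 sign assignments gives the two-sided p-value = 0.562500.
Step 6: alpha = 0.1. fail to reject H0.

W+ = 14, W- = 7, W = min = 7, p = 0.562500, fail to reject H0.


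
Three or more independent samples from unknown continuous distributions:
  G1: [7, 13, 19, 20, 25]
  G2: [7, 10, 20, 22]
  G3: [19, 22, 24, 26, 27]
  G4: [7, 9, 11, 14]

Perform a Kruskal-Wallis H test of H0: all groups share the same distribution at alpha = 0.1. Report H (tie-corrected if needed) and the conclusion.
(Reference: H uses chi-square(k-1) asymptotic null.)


Step 1: Combine all N = 18 observations and assign midranks.
sorted (value, group, rank): (7,G1,2), (7,G2,2), (7,G4,2), (9,G4,4), (10,G2,5), (11,G4,6), (13,G1,7), (14,G4,8), (19,G1,9.5), (19,G3,9.5), (20,G1,11.5), (20,G2,11.5), (22,G2,13.5), (22,G3,13.5), (24,G3,15), (25,G1,16), (26,G3,17), (27,G3,18)
Step 2: Sum ranks within each group.
R_1 = 46 (n_1 = 5)
R_2 = 32 (n_2 = 4)
R_3 = 73 (n_3 = 5)
R_4 = 20 (n_4 = 4)
Step 3: H = 12/(N(N+1)) * sum(R_i^2/n_i) - 3(N+1)
     = 12/(18*19) * (46^2/5 + 32^2/4 + 73^2/5 + 20^2/4) - 3*19
     = 0.035088 * 1845 - 57
     = 7.736842.
Step 4: Ties present; correction factor C = 1 - 42/(18^3 - 18) = 0.992776. Corrected H = 7.736842 / 0.992776 = 7.793139.
Step 5: Under H0, H ~ chi^2(3); p-value = 0.050486.
Step 6: alpha = 0.1. reject H0.

H = 7.7931, df = 3, p = 0.050486, reject H0.
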